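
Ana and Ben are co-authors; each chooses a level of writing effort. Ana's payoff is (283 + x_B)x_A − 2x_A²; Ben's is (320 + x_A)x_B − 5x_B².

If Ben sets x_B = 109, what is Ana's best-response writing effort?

Expanding Ana's payoff: 283x_A + x_Bx_A − 2x_A².
∂π/∂x_A = 283 + x_B − 4x_A = 0, so x_A = 70.75 + 0.25x_B.
At x_B = 109: x_A = 70.75 + 0.25·109 = 98.

98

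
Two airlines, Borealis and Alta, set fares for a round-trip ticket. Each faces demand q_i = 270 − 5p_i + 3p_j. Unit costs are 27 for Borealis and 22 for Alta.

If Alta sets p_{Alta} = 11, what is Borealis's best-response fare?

Borealis's profit: π = (p_{Borealis} − 27)(270 − 5p_{Borealis} + 3p_{Alta}).
∂π/∂p_{Borealis} = 405 − 10p_{Borealis} + 3p_{Alta} = 0 ⇒ p_{Borealis} = 40.5 + 0.3p_{Alta}.
At p_{Alta} = 11: p_{Borealis} = 40.5 + 0.3·11 = 43.8.

43.8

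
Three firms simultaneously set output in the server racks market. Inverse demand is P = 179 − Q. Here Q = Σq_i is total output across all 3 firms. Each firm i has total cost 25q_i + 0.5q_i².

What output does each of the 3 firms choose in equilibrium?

30.8

A representative firm's profit is π_i = q_i(179 − Q) − 25q_i − 0.5q_i², with Q = q_i + Σ_{j≠i} q_j.
First-order condition: 154 − 3q_i − Σ_{j≠i} q_j = 0.
In a symmetric equilibrium every firm chooses the same q, so Σ_{j≠i} q_j = 2q. The condition becomes 154 − 5q = 0, giving q = 154/5 = 30.8.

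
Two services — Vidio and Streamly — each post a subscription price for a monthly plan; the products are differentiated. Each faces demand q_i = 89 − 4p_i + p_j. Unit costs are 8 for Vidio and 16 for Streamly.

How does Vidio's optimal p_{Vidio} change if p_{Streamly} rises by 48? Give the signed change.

6

Vidio's profit: π = (p_{Vidio} − 8)(89 − 4p_{Vidio} + p_{Streamly}).
∂π/∂p_{Vidio} = 121 − 8p_{Vidio} + p_{Streamly} = 0 ⇒ p_{Vidio} = 15.125 + 0.125p_{Streamly}.
The reaction-function slope is 0.125, so a 48-unit rise in p_{Streamly} moves p_{Vidio} by 0.125 × 48 = 6. Vidio's best response rises — the actions are strategic complements.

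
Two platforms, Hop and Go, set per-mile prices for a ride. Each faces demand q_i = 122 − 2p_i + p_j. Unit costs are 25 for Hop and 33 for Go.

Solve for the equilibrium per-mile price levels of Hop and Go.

Hop's profit: π = (p_{Hop} − 25)(122 − 2p_{Hop} + p_{Go}).
∂π/∂p_{Hop} = 172 − 4p_{Hop} + p_{Go} = 0 ⇒ p_{Hop} = 43 + 0.25p_{Go}.
Similarly p_{Go} = 47 + 0.25p_{Hop}.
Plugging p_{Go} into Hop's best response: p_{Hop} = 43 + 0.25(47 + 0.25p_{Hop}) ⇒ 0.9375p_{Hop} = 54.75, so p_{Hop} = 58.4.
Then p_{Go} = 47 + 0.25·58.4 = 61.6.

58.4, 61.6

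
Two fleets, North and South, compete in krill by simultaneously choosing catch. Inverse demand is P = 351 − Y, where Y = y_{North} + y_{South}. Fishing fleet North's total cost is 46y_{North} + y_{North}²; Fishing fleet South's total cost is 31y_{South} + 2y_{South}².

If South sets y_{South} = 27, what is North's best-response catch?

69.5

Fishing fleet North's profit: π = y_{North}(351 − (y_{North} + y_{South})) − 46y_{North} − y_{North}².
∂π/∂y_{North} = 305 − 4y_{North} − y_{South} = 0, so y_{North} = 76.25 − 0.25y_{South}.
At y_{South} = 27: y_{North} = 76.25 − 0.25·27 = 69.5.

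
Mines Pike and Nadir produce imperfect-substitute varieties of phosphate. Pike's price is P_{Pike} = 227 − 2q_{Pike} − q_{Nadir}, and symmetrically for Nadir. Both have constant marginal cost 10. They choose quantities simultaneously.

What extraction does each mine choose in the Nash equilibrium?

43.4

Mine Pike's profit: π = q_{Pike}(227 − 2q_{Pike} − q_{Nadir}) − 10q_{Pike}.
∂π/∂q_{Pike} = 217 − 4q_{Pike} − q_{Nadir} = 0 ⇒ q_{Pike} = 54.25 − 0.25q_{Nadir}.
The game is symmetric, so in equilibrium q_{Nadir} = q_{Pike}: the reaction function gives 1.25q_{Pike} = 54.25, hence q_{Pike} = 43.4.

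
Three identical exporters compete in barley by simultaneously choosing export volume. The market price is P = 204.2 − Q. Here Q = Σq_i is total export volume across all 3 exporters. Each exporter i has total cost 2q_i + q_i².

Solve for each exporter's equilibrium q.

A representative exporter's profit is π_i = q_i(204.2 − Q) − 2q_i − q_i², with Q = q_i + Σ_{j≠i} q_j.
First-order condition: 202.2 − 4q_i − Σ_{j≠i} q_j = 0.
Imposing symmetry (q_j = q for all j) turns Σ_{j≠i} q_j into 2q, so 202.2 = 6q and q = 33.7.

33.7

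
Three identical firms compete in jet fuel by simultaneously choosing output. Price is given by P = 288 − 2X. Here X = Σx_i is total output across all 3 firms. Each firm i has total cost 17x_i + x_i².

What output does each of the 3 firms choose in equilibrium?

A representative firm's profit is π_i = x_i(288 − 2X) − 17x_i − x_i², with X = x_i + Σ_{j≠i} x_j.
First-order condition: 271 − 6x_i − 2Σ_{j≠i} x_j = 0.
Imposing symmetry (x_j = x for all j) turns Σ_{j≠i} x_j into 2x, so 271 = 10x and x = 27.1.

27.1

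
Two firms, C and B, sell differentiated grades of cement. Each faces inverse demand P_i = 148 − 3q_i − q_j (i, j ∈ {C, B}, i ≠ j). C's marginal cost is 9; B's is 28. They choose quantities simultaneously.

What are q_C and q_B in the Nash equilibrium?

Firm C's profit: π = q_C(148 − 3q_C − q_B) − 9q_C.
∂π/∂q_C = 139 − 6q_C − q_B = 0 ⇒ q_C = 139/6 − (1/6)q_B.
Similarly q_B = 20 − (1/6)q_C.
Plugging q_B into C's best response: q_C = 139/6 − (1/6)(20 − (1/6)q_C) ⇒ (35/36)q_C = 119/6, so q_C = 20.4.
Then q_B = 20 − (1/6)·20.4 = 16.6.

20.4, 16.6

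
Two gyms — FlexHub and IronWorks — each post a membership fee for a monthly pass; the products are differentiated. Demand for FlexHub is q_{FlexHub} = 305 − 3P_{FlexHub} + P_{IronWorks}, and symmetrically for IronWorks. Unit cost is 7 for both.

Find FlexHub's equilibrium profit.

FlexHub's profit: π = (P_{FlexHub} − 7)(305 − 3P_{FlexHub} + P_{IronWorks}).
∂π/∂P_{FlexHub} = 326 − 6P_{FlexHub} + P_{IronWorks} = 0 ⇒ P_{FlexHub} = 163/3 + (1/6)P_{IronWorks}.
The game is symmetric, so in equilibrium P_{IronWorks} = P_{FlexHub}: the reaction function gives (5/6)P_{FlexHub} = 163/3, hence P_{FlexHub} = 65.2.
q_{FlexHub} = 305 − 3·65.2 + 65.2 = 174.6.
Profit = (65.2 − 7)·174.6 = 10161.72.

10161.72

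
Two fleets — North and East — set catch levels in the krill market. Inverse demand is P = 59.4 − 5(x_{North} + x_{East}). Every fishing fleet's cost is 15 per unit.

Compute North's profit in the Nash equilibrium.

Fishing fleet North's profit: π = x_{North}(59.4 − 5(x_{North} + x_{East})) − 15x_{North}.
∂π/∂x_{North} = 44.4 − 10x_{North} − 5x_{East} = 0, so x_{North} = 4.44 − 0.5x_{East}.
The game is symmetric, so in equilibrium x_{East} = x_{North}: the reaction function gives 1.5x_{North} = 4.44, hence x_{North} = 2.96.
Price P = 59.4 − 5·5.92 = 29.8.
North's profit: (29.8 − 15)·2.96 = 43.808.

43.808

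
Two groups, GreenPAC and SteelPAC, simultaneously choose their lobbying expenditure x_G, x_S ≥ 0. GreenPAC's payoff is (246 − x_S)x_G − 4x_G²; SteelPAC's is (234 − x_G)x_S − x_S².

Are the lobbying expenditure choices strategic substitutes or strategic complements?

Expanding GreenPAC's payoff: 246x_G − x_Sx_G − 4x_G².
∂π/∂x_G = 246 − x_S − 8x_G = 0, so x_G = 30.75 − 0.125x_S.
The best-response slope dx_G/dx_S = −0.125 < 0: the reaction function is downward-sloping, so the choices are strategic substitutes.

strategic substitutes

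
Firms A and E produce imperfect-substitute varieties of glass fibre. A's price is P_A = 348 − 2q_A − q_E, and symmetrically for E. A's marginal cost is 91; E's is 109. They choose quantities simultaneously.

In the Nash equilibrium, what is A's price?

Firm A's profit: π = q_A(348 − 2q_A − q_E) − 91q_A.
∂π/∂q_A = 257 − 4q_A − q_E = 0 ⇒ q_A = 64.25 − 0.25q_E.
Similarly q_E = 59.75 − 0.25q_A.
Plugging q_E into A's best response: q_A = 64.25 − 0.25(59.75 − 0.25q_A) ⇒ 0.9375q_A = 49.3125, so q_A = 52.6.
Then q_E = 59.75 − 0.25·52.6 = 46.6.
P_A = 348 − 2·52.6 − 46.6 = 196.2.

196.2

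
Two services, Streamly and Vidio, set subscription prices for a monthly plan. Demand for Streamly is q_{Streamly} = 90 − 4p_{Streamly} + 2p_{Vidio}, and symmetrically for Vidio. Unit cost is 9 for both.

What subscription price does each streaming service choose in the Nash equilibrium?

21

Streamly's profit: π = (p_{Streamly} − 9)(90 − 4p_{Streamly} + 2p_{Vidio}).
∂π/∂p_{Streamly} = 126 − 8p_{Streamly} + 2p_{Vidio} = 0 ⇒ p_{Streamly} = 15.75 + 0.25p_{Vidio}.
By symmetry p_{Vidio} = p_{Streamly}; substituting into the reaction function, 0.75p_{Streamly} = 15.75 and p_{Streamly} = 21.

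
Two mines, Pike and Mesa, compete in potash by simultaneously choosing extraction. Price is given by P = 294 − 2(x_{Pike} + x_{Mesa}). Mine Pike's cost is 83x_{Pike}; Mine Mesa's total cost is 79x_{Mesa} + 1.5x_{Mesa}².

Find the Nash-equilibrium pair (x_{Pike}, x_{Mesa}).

Mine Pike's profit: π = x_{Pike}(294 − 2(x_{Pike} + x_{Mesa})) − 83x_{Pike}.
∂π/∂x_{Pike} = 211 − 4x_{Pike} − 2x_{Mesa} = 0, so x_{Pike} = 52.75 − 0.5x_{Mesa}.
For Mesa: ∂π/∂x_{Mesa} = 215 − 7x_{Mesa} − 2x_{Pike} = 0 ⇒ x_{Mesa} = 215/7 − (2/7)x_{Pike}.
Plugging x_{Mesa} into Pike's best response: x_{Pike} = 52.75 − 0.5(215/7 − (2/7)x_{Pike}) ⇒ (6/7)x_{Pike} = 1047/28, so x_{Pike} = 43.625.
Then x_{Mesa} = 215/7 − (2/7)·43.625 = 18.25.

43.625, 18.25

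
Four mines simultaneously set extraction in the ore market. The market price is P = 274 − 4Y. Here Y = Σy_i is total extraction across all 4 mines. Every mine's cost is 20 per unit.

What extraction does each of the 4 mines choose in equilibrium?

12.7

A representative mine's profit is π_i = y_i(274 − 4Y) − 20y_i, with Y = y_i + Σ_{j≠i} y_j.
First-order condition: 254 − 8y_i − 4Σ_{j≠i} y_j = 0.
With identical mines, set every y_j = y: then 254 − 8y − 12y = 0, i.e. y = 254/20 = 12.7.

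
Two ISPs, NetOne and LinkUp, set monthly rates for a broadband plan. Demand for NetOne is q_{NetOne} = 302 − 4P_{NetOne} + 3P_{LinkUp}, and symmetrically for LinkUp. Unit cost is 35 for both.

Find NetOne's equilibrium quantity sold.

NetOne's profit: π = (P_{NetOne} − 35)(302 − 4P_{NetOne} + 3P_{LinkUp}).
∂π/∂P_{NetOne} = 442 − 8P_{NetOne} + 3P_{LinkUp} = 0 ⇒ P_{NetOne} = 55.25 + 0.375P_{LinkUp}.
By symmetry P_{LinkUp} = P_{NetOne}; substituting into the reaction function, 0.625P_{NetOne} = 55.25 and P_{NetOne} = 88.4.
q_{NetOne} = 302 − 4·88.4 + 3·88.4 = 213.6.

213.6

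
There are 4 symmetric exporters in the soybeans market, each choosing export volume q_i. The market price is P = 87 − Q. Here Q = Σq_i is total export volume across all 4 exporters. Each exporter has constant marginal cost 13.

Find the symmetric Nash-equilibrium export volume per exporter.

A representative exporter's profit is π_i = q_i(87 − Q) − 13q_i, with Q = q_i + Σ_{j≠i} q_j.
First-order condition: 74 − 2q_i − Σ_{j≠i} q_j = 0.
Imposing symmetry (q_j = q for all j) turns Σ_{j≠i} q_j into 3q, so 74 = 5q and q = 14.8.

14.8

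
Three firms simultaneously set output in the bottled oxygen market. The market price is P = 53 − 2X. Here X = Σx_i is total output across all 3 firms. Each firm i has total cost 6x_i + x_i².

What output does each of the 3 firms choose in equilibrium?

4.7

A representative firm's profit is π_i = x_i(53 − 2X) − 6x_i − x_i², with X = x_i + Σ_{j≠i} x_j.
First-order condition: 47 − 6x_i − 2Σ_{j≠i} x_j = 0.
In a symmetric equilibrium every firm chooses the same x, so Σ_{j≠i} x_j = 2x. The condition becomes 47 − 10x = 0, giving x = 47/10 = 4.7.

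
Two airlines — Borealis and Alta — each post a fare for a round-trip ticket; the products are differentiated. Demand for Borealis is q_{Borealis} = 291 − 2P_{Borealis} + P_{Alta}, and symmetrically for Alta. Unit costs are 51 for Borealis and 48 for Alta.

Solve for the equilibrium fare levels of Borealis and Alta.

130.6, 129.4

Borealis's profit: π = (P_{Borealis} − 51)(291 − 2P_{Borealis} + P_{Alta}).
∂π/∂P_{Borealis} = 393 − 4P_{Borealis} + P_{Alta} = 0 ⇒ P_{Borealis} = 98.25 + 0.25P_{Alta}.
Similarly P_{Alta} = 96.75 + 0.25P_{Borealis}.
Plugging P_{Alta} into Borealis's best response: P_{Borealis} = 98.25 + 0.25(96.75 + 0.25P_{Borealis}) ⇒ 0.9375P_{Borealis} = 122.4375, so P_{Borealis} = 130.6.
Then P_{Alta} = 96.75 + 0.25·130.6 = 129.4.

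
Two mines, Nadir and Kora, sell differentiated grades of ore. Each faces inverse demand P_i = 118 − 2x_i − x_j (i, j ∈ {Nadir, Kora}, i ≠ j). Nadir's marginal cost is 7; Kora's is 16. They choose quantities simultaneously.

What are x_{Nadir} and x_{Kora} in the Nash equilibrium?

Mine Nadir's profit: π = x_{Nadir}(118 − 2x_{Nadir} − x_{Kora}) − 7x_{Nadir}.
∂π/∂x_{Nadir} = 111 − 4x_{Nadir} − x_{Kora} = 0 ⇒ x_{Nadir} = 27.75 − 0.25x_{Kora}.
Similarly x_{Kora} = 25.5 − 0.25x_{Nadir}.
Solving the two reaction functions simultaneously: (1 − (−0.25)(−0.25))x_{Nadir} = 27.75 − 0.25·25.5, so 0.9375x_{Nadir} = 21.375 and x_{Nadir} = 22.8.
Then x_{Kora} = 25.5 − 0.25·22.8 = 19.8.

22.8, 19.8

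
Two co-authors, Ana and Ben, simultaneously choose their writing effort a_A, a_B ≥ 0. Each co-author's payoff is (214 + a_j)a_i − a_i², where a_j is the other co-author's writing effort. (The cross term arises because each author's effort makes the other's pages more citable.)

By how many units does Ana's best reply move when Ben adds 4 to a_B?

2

Ana's payoff is (214 + a_B)a_A − a_A².
∂π/∂a_A = 214 + a_B − 2a_A = 0, so a_A = 107 + 0.5a_B.
The reaction-function slope is 0.5, so a 4-unit rise in a_B moves a_A by 0.5 × 4 = 2. Ana's best response rises — the actions are strategic complements.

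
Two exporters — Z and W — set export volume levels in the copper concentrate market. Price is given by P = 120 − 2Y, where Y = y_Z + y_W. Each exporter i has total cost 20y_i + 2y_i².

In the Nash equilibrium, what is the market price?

80

Exporter Z's profit: π = y_Z(120 − 2(y_Z + y_W)) − 20y_Z − 2y_Z².
∂π/∂y_Z = 100 − 8y_Z − 2y_W = 0, so y_Z = 12.5 − 0.25y_W.
The game is symmetric, so in equilibrium y_W = y_Z: the reaction function gives 1.25y_Z = 12.5, hence y_Z = 10.
Equilibrium price: P = 120 − 2·20 = 80.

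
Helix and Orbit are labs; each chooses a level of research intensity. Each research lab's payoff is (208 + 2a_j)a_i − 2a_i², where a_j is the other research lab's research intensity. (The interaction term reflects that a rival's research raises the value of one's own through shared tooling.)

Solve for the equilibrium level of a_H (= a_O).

Helix's payoff is (208 + 2a_O)a_H − 2a_H².
∂π/∂a_H = 208 + 2a_O − 4a_H = 0, so a_H = 52 + 0.5a_O.
By symmetry a_O = a_H; substituting into the reaction function, 0.5a_H = 52 and a_H = 104.

104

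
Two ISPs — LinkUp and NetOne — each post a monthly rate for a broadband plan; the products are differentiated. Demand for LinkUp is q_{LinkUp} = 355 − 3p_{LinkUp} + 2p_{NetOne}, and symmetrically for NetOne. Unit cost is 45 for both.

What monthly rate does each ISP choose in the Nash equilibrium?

LinkUp's profit: π = (p_{LinkUp} − 45)(355 − 3p_{LinkUp} + 2p_{NetOne}).
∂π/∂p_{LinkUp} = 490 − 6p_{LinkUp} + 2p_{NetOne} = 0 ⇒ p_{LinkUp} = 245/3 + (1/3)p_{NetOne}.
Setting p_{LinkUp} = p_{NetOne} in the reaction function: p_{LinkUp} = 245/3 + (1/3)p_{LinkUp}, so p_{LinkUp} = (245/3) / (2/3) = 122.5.

122.5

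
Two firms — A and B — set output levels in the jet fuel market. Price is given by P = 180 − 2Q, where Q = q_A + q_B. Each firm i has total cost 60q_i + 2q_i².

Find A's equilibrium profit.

Firm A's profit: π = q_A(180 − 2(q_A + q_B)) − 60q_A − 2q_A².
∂π/∂q_A = 120 − 8q_A − 2q_B = 0, so q_A = 15 − 0.25q_B.
The game is symmetric, so in equilibrium q_B = q_A: the reaction function gives 1.25q_A = 15, hence q_A = 12.
Price P = 180 − 2·24 = 132.
A's profit: (132 − 60)·12 − 2(12)² = 576.

576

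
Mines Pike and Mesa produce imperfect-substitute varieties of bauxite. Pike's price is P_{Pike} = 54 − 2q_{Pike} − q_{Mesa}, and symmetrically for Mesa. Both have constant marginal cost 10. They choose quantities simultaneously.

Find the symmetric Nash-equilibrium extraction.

Mine Pike's profit: π = q_{Pike}(54 − 2q_{Pike} − q_{Mesa}) − 10q_{Pike}.
∂π/∂q_{Pike} = 44 − 4q_{Pike} − q_{Mesa} = 0 ⇒ q_{Pike} = 11 − 0.25q_{Mesa}.
The game is symmetric, so in equilibrium q_{Mesa} = q_{Pike}: the reaction function gives 1.25q_{Pike} = 11, hence q_{Pike} = 8.8.

8.8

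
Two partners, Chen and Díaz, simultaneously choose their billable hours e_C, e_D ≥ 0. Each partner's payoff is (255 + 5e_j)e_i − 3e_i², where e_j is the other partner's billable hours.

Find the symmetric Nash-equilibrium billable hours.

255

Chen's payoff is (255 + 5e_D)e_C − 3e_C².
∂π/∂e_C = 255 + 5e_D − 6e_C = 0, so e_C = 42.5 + (5/6)e_D.
By symmetry e_D = e_C; substituting into the reaction function, (1/6)e_C = 42.5 and e_C = 255.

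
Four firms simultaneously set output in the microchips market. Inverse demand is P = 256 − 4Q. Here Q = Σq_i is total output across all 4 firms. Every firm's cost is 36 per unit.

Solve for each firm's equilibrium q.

A representative firm's profit is π_i = q_i(256 − 4Q) − 36q_i, with Q = q_i + Σ_{j≠i} q_j.
First-order condition: 220 − 8q_i − 4Σ_{j≠i} q_j = 0.
In a symmetric equilibrium every firm chooses the same q, so Σ_{j≠i} q_j = 3q. The condition becomes 220 − 20q = 0, giving q = 220/20 = 11.

11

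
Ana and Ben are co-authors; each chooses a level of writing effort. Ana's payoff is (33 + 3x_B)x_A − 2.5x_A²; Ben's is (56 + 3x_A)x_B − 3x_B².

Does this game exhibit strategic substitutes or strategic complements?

strategic complements

Expanding Ana's payoff: 33x_A + 3x_Bx_A − 2.5x_A².
∂π/∂x_A = 33 + 3x_B − 5x_A = 0, so x_A = 6.6 + 0.6x_B.
The best-response slope dx_A/dx_B = 0.6 > 0: the reaction function is upward-sloping, so the choices are strategic complements.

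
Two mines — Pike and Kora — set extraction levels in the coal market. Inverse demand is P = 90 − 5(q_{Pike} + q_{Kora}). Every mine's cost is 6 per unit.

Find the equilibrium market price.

34

Mine Pike's profit: π = q_{Pike}(90 − 5(q_{Pike} + q_{Kora})) − 6q_{Pike}.
∂π/∂q_{Pike} = 84 − 10q_{Pike} − 5q_{Kora} = 0, so q_{Pike} = 8.4 − 0.5q_{Kora}.
The game is symmetric, so in equilibrium q_{Kora} = q_{Pike}: the reaction function gives 1.5q_{Pike} = 8.4, hence q_{Pike} = 5.6.
Equilibrium price: P = 90 − 5·11.2 = 34.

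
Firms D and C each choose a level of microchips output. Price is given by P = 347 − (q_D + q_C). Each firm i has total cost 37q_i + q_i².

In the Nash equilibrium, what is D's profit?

7688

Firm D's profit: π = q_D(347 − (q_D + q_C)) − 37q_D − q_D².
∂π/∂q_D = 310 − 4q_D − q_C = 0, so q_D = 77.5 − 0.25q_C.
Setting q_D = q_C in the reaction function: q_D = 77.5 − 0.25q_D, so q_D = 77.5 / 1.25 = 62.
Price P = 347 − 124 = 223.
D's profit: (223 − 37)·62 − (62)² = 7688.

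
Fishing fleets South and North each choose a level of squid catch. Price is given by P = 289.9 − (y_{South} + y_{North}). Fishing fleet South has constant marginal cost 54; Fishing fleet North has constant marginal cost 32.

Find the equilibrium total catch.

164.6

Fishing fleet South's profit: π = y_{South}(289.9 − (y_{South} + y_{North})) − 54y_{South}.
∂π/∂y_{South} = 235.9 − 2y_{South} − y_{North} = 0, so y_{South} = 117.95 − 0.5y_{North}.
By the same steps for North: y_{North} = 128.95 − 0.5y_{South}.
Solving the two reaction functions simultaneously: (1 − (−0.5)(−0.5))y_{South} = 117.95 − 0.5·128.95, so 0.75y_{South} = 53.475 and y_{South} = 71.3.
Then y_{North} = 128.95 − 0.5·71.3 = 93.3.
Total catch: 71.3 + 93.3 = 164.6.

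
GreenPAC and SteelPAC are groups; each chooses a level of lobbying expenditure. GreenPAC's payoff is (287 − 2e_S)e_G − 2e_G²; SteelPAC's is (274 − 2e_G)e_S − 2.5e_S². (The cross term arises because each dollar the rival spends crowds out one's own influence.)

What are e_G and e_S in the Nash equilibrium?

Expanding GreenPAC's payoff: 287e_G − 2e_Se_G − 2e_G².
∂π/∂e_G = 287 − 2e_S − 4e_G = 0, so e_G = 71.75 − 0.5e_S.
Likewise for SteelPAC: e_S = 54.8 − 0.4e_G.
Substituting the second reaction function into the first: e_G = 71.75 − 0.5(54.8 − 0.4e_G), which gives 0.8e_G = 44.35 ⇒ e_G = 55.4375.
Then e_S = 54.8 − 0.4·55.4375 = 32.625.

55.4375, 32.625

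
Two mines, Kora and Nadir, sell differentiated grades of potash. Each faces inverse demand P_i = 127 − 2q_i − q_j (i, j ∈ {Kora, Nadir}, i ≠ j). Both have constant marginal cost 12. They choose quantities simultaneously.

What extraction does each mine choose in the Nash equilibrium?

23

Mine Kora's profit: π = q_{Kora}(127 − 2q_{Kora} − q_{Nadir}) − 12q_{Kora}.
∂π/∂q_{Kora} = 115 − 4q_{Kora} − q_{Nadir} = 0 ⇒ q_{Kora} = 28.75 − 0.25q_{Nadir}.
By symmetry q_{Nadir} = q_{Kora}; substituting into the reaction function, 1.25q_{Kora} = 28.75 and q_{Kora} = 23.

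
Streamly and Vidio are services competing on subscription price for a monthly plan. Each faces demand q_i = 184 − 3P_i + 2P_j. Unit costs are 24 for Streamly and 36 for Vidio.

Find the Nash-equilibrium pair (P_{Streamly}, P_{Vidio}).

Streamly's profit: π = (P_{Streamly} − 24)(184 − 3P_{Streamly} + 2P_{Vidio}).
∂π/∂P_{Streamly} = 256 − 6P_{Streamly} + 2P_{Vidio} = 0 ⇒ P_{Streamly} = 128/3 + (1/3)P_{Vidio}.
Similarly P_{Vidio} = 146/3 + (1/3)P_{Streamly}.
Substituting the second reaction function into the first: P_{Streamly} = 128/3 + (1/3)(146/3 + (1/3)P_{Streamly}), which gives (8/9)P_{Streamly} = 530/9 ⇒ P_{Streamly} = 66.25.
Then P_{Vidio} = 146/3 + (1/3)·66.25 = 70.75.

66.25, 70.75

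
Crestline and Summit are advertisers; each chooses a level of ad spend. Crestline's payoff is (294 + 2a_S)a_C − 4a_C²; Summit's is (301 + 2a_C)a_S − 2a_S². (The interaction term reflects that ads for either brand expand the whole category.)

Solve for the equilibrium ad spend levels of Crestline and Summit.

63.5, 107

Expanding Crestline's payoff: 294a_C + 2a_Sa_C − 4a_C².
∂π/∂a_C = 294 + 2a_S − 8a_C = 0, so a_C = 36.75 + 0.25a_S.
Likewise for Summit: a_S = 75.25 + 0.5a_C.
Plugging a_S into Crestline's best response: a_C = 36.75 + 0.25(75.25 + 0.5a_C) ⇒ 0.875a_C = 55.5625, so a_C = 63.5.
Then a_S = 75.25 + 0.5·63.5 = 107.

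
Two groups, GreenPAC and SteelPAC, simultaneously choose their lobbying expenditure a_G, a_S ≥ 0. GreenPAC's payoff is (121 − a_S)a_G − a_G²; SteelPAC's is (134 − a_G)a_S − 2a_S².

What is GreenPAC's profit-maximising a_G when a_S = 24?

Expanding GreenPAC's payoff: 121a_G − a_Sa_G − a_G².
∂π/∂a_G = 121 − a_S − 2a_G = 0, so a_G = 60.5 − 0.5a_S.
At a_S = 24: a_G = 60.5 − 0.5·24 = 48.5.

48.5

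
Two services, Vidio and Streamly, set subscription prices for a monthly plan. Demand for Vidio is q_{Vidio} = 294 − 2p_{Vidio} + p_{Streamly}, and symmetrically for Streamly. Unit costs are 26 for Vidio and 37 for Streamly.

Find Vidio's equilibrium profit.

16489.28

Vidio's profit: π = (p_{Vidio} − 26)(294 − 2p_{Vidio} + p_{Streamly}).
∂π/∂p_{Vidio} = 346 − 4p_{Vidio} + p_{Streamly} = 0 ⇒ p_{Vidio} = 86.5 + 0.25p_{Streamly}.
Similarly p_{Streamly} = 92 + 0.25p_{Vidio}.
Plugging p_{Streamly} into Vidio's best response: p_{Vidio} = 86.5 + 0.25(92 + 0.25p_{Vidio}) ⇒ 0.9375p_{Vidio} = 109.5, so p_{Vidio} = 116.8.
Then p_{Streamly} = 92 + 0.25·116.8 = 121.2.
q_{Vidio} = 294 − 2·116.8 + 121.2 = 181.6.
Profit = (116.8 − 26)·181.6 = 16489.28.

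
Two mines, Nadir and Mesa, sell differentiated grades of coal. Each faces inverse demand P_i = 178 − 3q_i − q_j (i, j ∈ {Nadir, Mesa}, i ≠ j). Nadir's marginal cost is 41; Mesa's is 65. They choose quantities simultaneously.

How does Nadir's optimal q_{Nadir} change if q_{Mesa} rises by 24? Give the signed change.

Mine Nadir's profit: π = q_{Nadir}(178 − 3q_{Nadir} − q_{Mesa}) − 41q_{Nadir}.
∂π/∂q_{Nadir} = 137 − 6q_{Nadir} − q_{Mesa} = 0 ⇒ q_{Nadir} = 137/6 − (1/6)q_{Mesa}.
The reaction-function slope is −1/6, so a 24-unit rise in q_{Mesa} moves q_{Nadir} by −1/6 × 24 = −4. Nadir's best response falls — the actions are strategic substitutes.

-4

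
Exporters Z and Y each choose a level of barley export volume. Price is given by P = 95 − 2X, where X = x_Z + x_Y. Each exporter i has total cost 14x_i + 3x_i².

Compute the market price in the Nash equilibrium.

Exporter Z's profit: π = x_Z(95 − 2(x_Z + x_Y)) − 14x_Z − 3x_Z².
∂π/∂x_Z = 81 − 10x_Z − 2x_Y = 0, so x_Z = 8.1 − 0.2x_Y.
By symmetry x_Y = x_Z; substituting into the reaction function, 1.2x_Z = 8.1 and x_Z = 6.75.
Equilibrium price: P = 95 − 2·13.5 = 68.

68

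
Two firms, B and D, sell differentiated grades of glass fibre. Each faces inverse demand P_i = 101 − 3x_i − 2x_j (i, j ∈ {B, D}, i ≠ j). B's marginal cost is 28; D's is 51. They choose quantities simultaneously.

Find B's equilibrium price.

Firm B's profit: π = x_B(101 − 3x_B − 2x_D) − 28x_B.
∂π/∂x_B = 73 − 6x_B − 2x_D = 0 ⇒ x_B = 73/6 − (1/3)x_D.
Similarly x_D = 25/3 − (1/3)x_B.
Plugging x_D into B's best response: x_B = 73/6 − (1/3)(25/3 − (1/3)x_B) ⇒ (8/9)x_B = 169/18, so x_B = 10.5625.
Then x_D = 25/3 − (1/3)·10.5625 = 4.8125.
P_B = 101 − 3·10.5625 − 2·4.8125 = 59.6875.

59.6875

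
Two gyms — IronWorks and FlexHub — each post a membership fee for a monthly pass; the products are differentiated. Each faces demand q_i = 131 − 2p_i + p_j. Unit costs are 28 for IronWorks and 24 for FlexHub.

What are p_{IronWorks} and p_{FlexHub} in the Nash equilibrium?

IronWorks's profit: π = (p_{IronWorks} − 28)(131 − 2p_{IronWorks} + p_{FlexHub}).
∂π/∂p_{IronWorks} = 187 − 4p_{IronWorks} + p_{FlexHub} = 0 ⇒ p_{IronWorks} = 46.75 + 0.25p_{FlexHub}.
Similarly p_{FlexHub} = 44.75 + 0.25p_{IronWorks}.
Substituting the second reaction function into the first: p_{IronWorks} = 46.75 + 0.25(44.75 + 0.25p_{IronWorks}), which gives 0.9375p_{IronWorks} = 57.9375 ⇒ p_{IronWorks} = 61.8.
Then p_{FlexHub} = 44.75 + 0.25·61.8 = 60.2.

61.8, 60.2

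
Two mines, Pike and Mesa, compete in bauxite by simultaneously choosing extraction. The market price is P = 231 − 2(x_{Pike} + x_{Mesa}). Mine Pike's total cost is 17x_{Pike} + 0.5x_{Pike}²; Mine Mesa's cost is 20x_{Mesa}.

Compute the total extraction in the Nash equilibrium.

66.3125

Mine Pike's profit: π = x_{Pike}(231 − 2(x_{Pike} + x_{Mesa})) − 17x_{Pike} − 0.5x_{Pike}².
∂π/∂x_{Pike} = 214 − 5x_{Pike} − 2x_{Mesa} = 0, so x_{Pike} = 42.8 − 0.4x_{Mesa}.
For Mesa: ∂π/∂x_{Mesa} = 211 − 4x_{Mesa} − 2x_{Pike} = 0 ⇒ x_{Mesa} = 52.75 − 0.5x_{Pike}.
Substituting the second reaction function into the first: x_{Pike} = 42.8 − 0.4(52.75 − 0.5x_{Pike}), which gives 0.8x_{Pike} = 21.7 ⇒ x_{Pike} = 27.125.
Then x_{Mesa} = 52.75 − 0.5·27.125 = 39.1875.
Total extraction: 27.125 + 39.1875 = 66.3125.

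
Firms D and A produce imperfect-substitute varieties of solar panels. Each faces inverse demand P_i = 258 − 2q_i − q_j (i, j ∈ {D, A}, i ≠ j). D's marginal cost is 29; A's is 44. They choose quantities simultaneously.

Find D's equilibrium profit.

Firm D's profit: π = q_D(258 − 2q_D − q_A) − 29q_D.
∂π/∂q_D = 229 − 4q_D − q_A = 0 ⇒ q_D = 57.25 − 0.25q_A.
Similarly q_A = 53.5 − 0.25q_D.
Solving the two reaction functions simultaneously: (1 − (−0.25)(−0.25))q_D = 57.25 − 0.25·53.5, so 0.9375q_D = 43.875 and q_D = 46.8.
Then q_A = 53.5 − 0.25·46.8 = 41.8.
P_D = 258 − 2·46.8 − 41.8 = 122.6.
Profit = (122.6 − 29)·46.8 = 4380.48.

4380.48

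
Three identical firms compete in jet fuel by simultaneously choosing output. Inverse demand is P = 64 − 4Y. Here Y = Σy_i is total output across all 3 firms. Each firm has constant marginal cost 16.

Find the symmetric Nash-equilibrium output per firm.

3

A representative firm's profit is π_i = y_i(64 − 4Y) − 16y_i, with Y = y_i + Σ_{j≠i} y_j.
First-order condition: 48 − 8y_i − 4Σ_{j≠i} y_j = 0.
Imposing symmetry (y_j = y for all j) turns Σ_{j≠i} y_j into 2y, so 48 = 16y and y = 3.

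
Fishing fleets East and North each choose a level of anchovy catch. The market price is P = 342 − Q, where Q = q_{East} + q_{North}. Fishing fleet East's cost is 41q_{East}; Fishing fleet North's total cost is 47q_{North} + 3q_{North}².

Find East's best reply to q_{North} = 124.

Fishing fleet East's profit: π = q_{East}(342 − (q_{East} + q_{North})) − 41q_{East}.
∂π/∂q_{East} = 301 − 2q_{East} − q_{North} = 0, so q_{East} = 150.5 − 0.5q_{North}.
At q_{North} = 124: q_{East} = 150.5 − 0.5·124 = 88.5.

88.5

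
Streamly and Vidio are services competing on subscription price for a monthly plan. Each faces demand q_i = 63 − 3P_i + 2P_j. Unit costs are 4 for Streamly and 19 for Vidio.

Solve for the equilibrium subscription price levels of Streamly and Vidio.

Streamly's profit: π = (P_{Streamly} − 4)(63 − 3P_{Streamly} + 2P_{Vidio}).
∂π/∂P_{Streamly} = 75 − 6P_{Streamly} + 2P_{Vidio} = 0 ⇒ P_{Streamly} = 12.5 + (1/3)P_{Vidio}.
Similarly P_{Vidio} = 20 + (1/3)P_{Streamly}.
Solving the two reaction functions simultaneously: (1 − (1/3)(1/3))P_{Streamly} = 12.5 + (1/3)·20, so (8/9)P_{Streamly} = 115/6 and P_{Streamly} = 21.5625.
Then P_{Vidio} = 20 + (1/3)·21.5625 = 27.1875.

21.5625, 27.1875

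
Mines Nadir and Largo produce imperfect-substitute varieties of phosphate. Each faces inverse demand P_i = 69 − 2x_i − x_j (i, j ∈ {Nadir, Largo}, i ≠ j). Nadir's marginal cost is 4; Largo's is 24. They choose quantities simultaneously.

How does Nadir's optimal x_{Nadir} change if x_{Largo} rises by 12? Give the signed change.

Mine Nadir's profit: π = x_{Nadir}(69 − 2x_{Nadir} − x_{Largo}) − 4x_{Nadir}.
∂π/∂x_{Nadir} = 65 − 4x_{Nadir} − x_{Largo} = 0 ⇒ x_{Nadir} = 16.25 − 0.25x_{Largo}.
The reaction-function slope is −0.25, so a 12-unit rise in x_{Largo} moves x_{Nadir} by −0.25 × 12 = −3. Nadir's best response falls — the actions are strategic substitutes.

-3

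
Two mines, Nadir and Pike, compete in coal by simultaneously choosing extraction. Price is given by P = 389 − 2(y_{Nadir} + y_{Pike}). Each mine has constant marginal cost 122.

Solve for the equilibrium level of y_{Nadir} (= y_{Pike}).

44.5

Mine Nadir's profit: π = y_{Nadir}(389 − 2(y_{Nadir} + y_{Pike})) − 122y_{Nadir}.
∂π/∂y_{Nadir} = 267 − 4y_{Nadir} − 2y_{Pike} = 0, so y_{Nadir} = 66.75 − 0.5y_{Pike}.
Setting y_{Nadir} = y_{Pike} in the reaction function: y_{Nadir} = 66.75 − 0.5y_{Nadir}, so y_{Nadir} = 66.75 / 1.5 = 44.5.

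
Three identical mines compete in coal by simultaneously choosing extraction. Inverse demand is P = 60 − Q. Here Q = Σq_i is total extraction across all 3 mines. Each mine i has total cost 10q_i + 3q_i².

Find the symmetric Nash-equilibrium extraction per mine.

A representative mine's profit is π_i = q_i(60 − Q) − 10q_i − 3q_i², with Q = q_i + Σ_{j≠i} q_j.
First-order condition: 50 − 8q_i − Σ_{j≠i} q_j = 0.
With identical mines, set every q_j = q: then 50 − 8q − 2q = 0, i.e. q = 50/10 = 5.

5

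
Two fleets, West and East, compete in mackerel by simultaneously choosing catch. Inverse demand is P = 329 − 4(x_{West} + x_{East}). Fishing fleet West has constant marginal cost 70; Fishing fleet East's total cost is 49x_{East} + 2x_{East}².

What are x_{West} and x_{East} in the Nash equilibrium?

Fishing fleet West's profit: π = x_{West}(329 − 4(x_{West} + x_{East})) − 70x_{West}.
∂π/∂x_{West} = 259 − 8x_{West} − 4x_{East} = 0, so x_{West} = 32.375 − 0.5x_{East}.
For East: ∂π/∂x_{East} = 280 − 12x_{East} − 4x_{West} = 0 ⇒ x_{East} = 70/3 − (1/3)x_{West}.
Plugging x_{East} into West's best response: x_{West} = 32.375 − 0.5(70/3 − (1/3)x_{West}) ⇒ (5/6)x_{West} = 497/24, so x_{West} = 24.85.
Then x_{East} = 70/3 − (1/3)·24.85 = 15.05.

24.85, 15.05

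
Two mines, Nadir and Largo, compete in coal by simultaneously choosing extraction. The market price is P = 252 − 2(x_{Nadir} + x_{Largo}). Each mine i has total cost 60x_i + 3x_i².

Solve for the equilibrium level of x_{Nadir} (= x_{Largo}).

16

Mine Nadir's profit: π = x_{Nadir}(252 − 2(x_{Nadir} + x_{Largo})) − 60x_{Nadir} − 3x_{Nadir}².
∂π/∂x_{Nadir} = 192 − 10x_{Nadir} − 2x_{Largo} = 0, so x_{Nadir} = 19.2 − 0.2x_{Largo}.
Setting x_{Nadir} = x_{Largo} in the reaction function: x_{Nadir} = 19.2 − 0.2x_{Nadir}, so x_{Nadir} = 19.2 / 1.2 = 16.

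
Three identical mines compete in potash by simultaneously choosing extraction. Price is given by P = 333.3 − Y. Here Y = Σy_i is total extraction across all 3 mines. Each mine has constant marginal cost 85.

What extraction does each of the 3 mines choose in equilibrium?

A representative mine's profit is π_i = y_i(333.3 − Y) − 85y_i, with Y = y_i + Σ_{j≠i} y_j.
First-order condition: 248.3 − 2y_i − Σ_{j≠i} y_j = 0.
In a symmetric equilibrium every mine chooses the same y, so Σ_{j≠i} y_j = 2y. The condition becomes 248.3 − 4y = 0, giving y = 248.3/4 = 62.075.

62.075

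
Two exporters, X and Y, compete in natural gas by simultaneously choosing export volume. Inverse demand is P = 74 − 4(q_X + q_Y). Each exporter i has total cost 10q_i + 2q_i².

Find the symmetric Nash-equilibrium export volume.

4

Exporter X's profit: π = q_X(74 − 4(q_X + q_Y)) − 10q_X − 2q_X².
∂π/∂q_X = 64 − 12q_X − 4q_Y = 0, so q_X = 16/3 − (1/3)q_Y.
Setting q_X = q_Y in the reaction function: q_X = 16/3 − (1/3)q_X, so q_X = (16/3) / (4/3) = 4.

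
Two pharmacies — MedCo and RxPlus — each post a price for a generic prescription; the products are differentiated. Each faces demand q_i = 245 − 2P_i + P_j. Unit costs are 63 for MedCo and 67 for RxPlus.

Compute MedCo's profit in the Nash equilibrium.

7490.88

MedCo's profit: π = (P_{MedCo} − 63)(245 − 2P_{MedCo} + P_{RxPlus}).
∂π/∂P_{MedCo} = 371 − 4P_{MedCo} + P_{RxPlus} = 0 ⇒ P_{MedCo} = 92.75 + 0.25P_{RxPlus}.
Similarly P_{RxPlus} = 94.75 + 0.25P_{MedCo}.
Plugging P_{RxPlus} into MedCo's best response: P_{MedCo} = 92.75 + 0.25(94.75 + 0.25P_{MedCo}) ⇒ 0.9375P_{MedCo} = 116.4375, so P_{MedCo} = 124.2.
Then P_{RxPlus} = 94.75 + 0.25·124.2 = 125.8.
q_{MedCo} = 245 − 2·124.2 + 125.8 = 122.4.
Profit = (124.2 − 63)·122.4 = 7490.88.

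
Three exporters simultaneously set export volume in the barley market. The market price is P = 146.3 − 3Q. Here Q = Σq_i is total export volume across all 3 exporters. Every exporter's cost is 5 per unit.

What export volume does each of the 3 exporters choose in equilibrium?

A representative exporter's profit is π_i = q_i(146.3 − 3Q) − 5q_i, with Q = q_i + Σ_{j≠i} q_j.
First-order condition: 141.3 − 6q_i − 3Σ_{j≠i} q_j = 0.
Imposing symmetry (q_j = q for all j) turns Σ_{j≠i} q_j into 2q, so 141.3 = 12q and q = 11.775.

11.775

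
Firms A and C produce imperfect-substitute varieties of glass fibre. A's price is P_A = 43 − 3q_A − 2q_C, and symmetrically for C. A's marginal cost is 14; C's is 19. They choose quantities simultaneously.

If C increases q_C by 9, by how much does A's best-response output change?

-3

Firm A's profit: π = q_A(43 − 3q_A − 2q_C) − 14q_A.
∂π/∂q_A = 29 − 6q_A − 2q_C = 0 ⇒ q_A = 29/6 − (1/3)q_C.
The reaction-function slope is −1/3, so a 9-unit rise in q_C moves q_A by −1/3 × 9 = −3. A's best response falls — the actions are strategic substitutes.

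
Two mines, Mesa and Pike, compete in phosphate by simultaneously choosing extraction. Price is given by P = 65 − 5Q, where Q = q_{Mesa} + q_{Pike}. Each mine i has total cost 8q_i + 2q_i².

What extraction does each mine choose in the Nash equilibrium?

Mine Mesa's profit: π = q_{Mesa}(65 − 5(q_{Mesa} + q_{Pike})) − 8q_{Mesa} − 2q_{Mesa}².
∂π/∂q_{Mesa} = 57 − 14q_{Mesa} − 5q_{Pike} = 0, so q_{Mesa} = 57/14 − (5/14)q_{Pike}.
By symmetry q_{Pike} = q_{Mesa}; substituting into the reaction function, (19/14)q_{Mesa} = 57/14 and q_{Mesa} = 3.

3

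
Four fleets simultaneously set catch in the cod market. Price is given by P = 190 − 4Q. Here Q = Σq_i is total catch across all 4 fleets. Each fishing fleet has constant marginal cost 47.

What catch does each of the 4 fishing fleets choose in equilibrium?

7.15

A representative fishing fleet's profit is π_i = q_i(190 − 4Q) − 47q_i, with Q = q_i + Σ_{j≠i} q_j.
First-order condition: 143 − 8q_i − 4Σ_{j≠i} q_j = 0.
With identical fishing fleets, set every q_j = q: then 143 − 8q − 12q = 0, i.e. q = 143/20 = 7.15.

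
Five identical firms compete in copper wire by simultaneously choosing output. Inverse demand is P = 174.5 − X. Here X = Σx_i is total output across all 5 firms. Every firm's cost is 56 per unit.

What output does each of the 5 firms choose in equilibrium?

A representative firm's profit is π_i = x_i(174.5 − X) − 56x_i, with X = x_i + Σ_{j≠i} x_j.
First-order condition: 118.5 − 2x_i − Σ_{j≠i} x_j = 0.
In a symmetric equilibrium every firm chooses the same x, so Σ_{j≠i} x_j = 4x. The condition becomes 118.5 − 6x = 0, giving x = 118.5/6 = 19.75.

19.75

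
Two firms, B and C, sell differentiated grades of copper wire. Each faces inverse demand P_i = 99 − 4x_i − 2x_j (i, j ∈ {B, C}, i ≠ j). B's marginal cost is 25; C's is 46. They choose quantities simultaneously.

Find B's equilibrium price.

57.4

Firm B's profit: π = x_B(99 − 4x_B − 2x_C) − 25x_B.
∂π/∂x_B = 74 − 8x_B − 2x_C = 0 ⇒ x_B = 9.25 − 0.25x_C.
Similarly x_C = 6.625 − 0.25x_B.
Substituting the second reaction function into the first: x_B = 9.25 − 0.25(6.625 − 0.25x_B), which gives 0.9375x_B = 243/32 ⇒ x_B = 8.1.
Then x_C = 6.625 − 0.25·8.1 = 4.6.
P_B = 99 − 4·8.1 − 2·4.6 = 57.4.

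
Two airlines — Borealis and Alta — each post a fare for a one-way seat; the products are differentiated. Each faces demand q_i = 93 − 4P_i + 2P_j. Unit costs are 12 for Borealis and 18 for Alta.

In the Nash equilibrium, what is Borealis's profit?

Borealis's profit: π = (P_{Borealis} − 12)(93 − 4P_{Borealis} + 2P_{Alta}).
∂π/∂P_{Borealis} = 141 − 8P_{Borealis} + 2P_{Alta} = 0 ⇒ P_{Borealis} = 17.625 + 0.25P_{Alta}.
Similarly P_{Alta} = 20.625 + 0.25P_{Borealis}.
Solving the two reaction functions simultaneously: (1 − (0.25)(0.25))P_{Borealis} = 17.625 + 0.25·20.625, so 0.9375P_{Borealis} = 729/32 and P_{Borealis} = 24.3.
Then P_{Alta} = 20.625 + 0.25·24.3 = 26.7.
q_{Borealis} = 93 − 4·24.3 + 2·26.7 = 49.2.
Profit = (24.3 − 12)·49.2 = 605.16.

605.16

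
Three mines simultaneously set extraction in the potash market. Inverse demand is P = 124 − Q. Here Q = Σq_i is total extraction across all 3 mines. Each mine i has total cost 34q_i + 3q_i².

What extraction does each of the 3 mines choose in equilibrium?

9

A representative mine's profit is π_i = q_i(124 − Q) − 34q_i − 3q_i², with Q = q_i + Σ_{j≠i} q_j.
First-order condition: 90 − 8q_i − Σ_{j≠i} q_j = 0.
With identical mines, set every q_j = q: then 90 − 8q − 2q = 0, i.e. q = 90/10 = 9.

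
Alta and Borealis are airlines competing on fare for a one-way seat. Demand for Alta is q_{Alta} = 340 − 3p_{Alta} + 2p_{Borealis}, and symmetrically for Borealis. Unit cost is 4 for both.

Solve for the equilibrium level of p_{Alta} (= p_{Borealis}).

88

Alta's profit: π = (p_{Alta} − 4)(340 − 3p_{Alta} + 2p_{Borealis}).
∂π/∂p_{Alta} = 352 − 6p_{Alta} + 2p_{Borealis} = 0 ⇒ p_{Alta} = 176/3 + (1/3)p_{Borealis}.
The game is symmetric, so in equilibrium p_{Borealis} = p_{Alta}: the reaction function gives (2/3)p_{Alta} = 176/3, hence p_{Alta} = 88.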